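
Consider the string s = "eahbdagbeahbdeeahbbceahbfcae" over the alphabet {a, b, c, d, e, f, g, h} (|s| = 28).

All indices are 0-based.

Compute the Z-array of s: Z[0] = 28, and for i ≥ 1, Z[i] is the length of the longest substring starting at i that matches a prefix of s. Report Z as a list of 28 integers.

Z[0]=28
i=1: outside box; Z[1]=0
i=2: outside box; Z[2]=0
i=3: outside box; Z[3]=0
i=4: outside box; Z[4]=0
i=5: outside box; Z[5]=0
i=6: outside box; Z[6]=0
i=7: outside box; Z[7]=0
i=8: outside box; Z[8]=5 extend→box=[8,13)
i=9: min(r-i=4, Z[1]=0)=0; Z[9]=0
i=10: min(r-i=3, Z[2]=0)=0; Z[10]=0
i=11: min(r-i=2, Z[3]=0)=0; Z[11]=0
i=12: min(r-i=1, Z[4]=0)=0; Z[12]=0
i=13: outside box; Z[13]=1 extend→box=[13,14)
i=14: outside box; Z[14]=4 extend→box=[14,18)
i=15: min(r-i=3, Z[1]=0)=0; Z[15]=0
i=16: min(r-i=2, Z[2]=0)=0; Z[16]=0
i=17: min(r-i=1, Z[3]=0)=0; Z[17]=0
i=18: outside box; Z[18]=0
i=19: outside box; Z[19]=0
i=20: outside box; Z[20]=4 extend→box=[20,24)
i=21: min(r-i=3, Z[1]=0)=0; Z[21]=0
i=22: min(r-i=2, Z[2]=0)=0; Z[22]=0
i=23: min(r-i=1, Z[3]=0)=0; Z[23]=0
i=24: outside box; Z[24]=0
i=25: outside box; Z[25]=0
i=26: outside box; Z[26]=0
i=27: outside box; Z[27]=1 extend→box=[27,28)

[28, 0, 0, 0, 0, 0, 0, 0, 5, 0, 0, 0, 0, 1, 4, 0, 0, 0, 0, 0, 4, 0, 0, 0, 0, 0, 0, 1]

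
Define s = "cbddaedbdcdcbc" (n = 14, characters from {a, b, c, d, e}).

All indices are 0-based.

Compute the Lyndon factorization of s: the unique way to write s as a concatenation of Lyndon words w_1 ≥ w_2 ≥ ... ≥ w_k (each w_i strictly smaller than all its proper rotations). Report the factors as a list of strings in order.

emit factor 1: 'c' (i=0, period=1)
emit factor 2: 'bdd' (i=1, period=3)
emit factor 3: 'aedbdcdcbc' (i=4, period=10)

["c", "bdd", "aedbdcdcbc"]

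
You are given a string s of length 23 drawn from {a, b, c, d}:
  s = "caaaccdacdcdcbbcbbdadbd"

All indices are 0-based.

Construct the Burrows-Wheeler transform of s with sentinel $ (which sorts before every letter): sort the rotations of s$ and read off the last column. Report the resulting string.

dcaaddccbdb$dbacdabcbacc

rank  rotation                  last
    0  $caaaccdacdcdcbbcbbdadbd  d
    1  aaaccdacdcdcbbcbbdadbd$c  c
    2  aaccdacdcdcbbcbbdadbd$ca  a
    3  accdacdcdcbbcbbdadbd$caa  a
    4  acdcdcbbcbbdadbd$caaaccd  d
    5  adbd$caaaccdacdcdcbbcbbd  d
    6  bbcbbdadbd$caaaccdacdcdc  c
    7  bbdadbd$caaaccdacdcdcbbc  c
    8  bcbbdadbd$caaaccdacdcdcb  b
    9  bd$caaaccdacdcdcbbcbbdad  d
   10  bdadbd$caaaccdacdcdcbbcb  b
   11  caaaccdacdcdcbbcbbdadbd$  $
   12  cbbcbbdadbd$caaaccdacdcd  d
   13  cbbdadbd$caaaccdacdcdcbb  b
   14  ccdacdcdcbbcbbdadbd$caaa  a
   15  cdacdcdcbbcbbdadbd$caaac  c
   16  cdcbbcbbdadbd$caaaccdacd  d
   17  cdcdcbbcbbdadbd$caaaccda  a
   18  d$caaaccdacdcdcbbcbbdadb  b
   19  dacdcdcbbcbbdadbd$caaacc  c
   20  dadbd$caaaccdacdcdcbbcbb  b
   21  dbd$caaaccdacdcdcbbcbbda  a
   22  dcbbcbbdadbd$caaaccdacdc  c
   23  dcdcbbcbbdadbd$caaaccdac  c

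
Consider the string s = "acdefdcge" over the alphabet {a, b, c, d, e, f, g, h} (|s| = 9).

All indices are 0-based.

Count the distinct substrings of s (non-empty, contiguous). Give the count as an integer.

42

sorted suffixes:
  #0 SA[0]=0  'acdefdcge'
  #1 SA[1]=1  'cdefdcge'
  #2 SA[2]=6  'cge'
  #3 SA[3]=5  'dcge'
  #4 SA[4]=2  'defdcge'
  #5 SA[5]=8  'e'
  #6 SA[6]=3  'efdcge'
  #7 SA[7]=4  'fdcge'
  #8 SA[8]=7  'ge'

SA = [0, 1, 6, 5, 2, 8, 3, 4, 7]
rank  pair      lcp
   1  s[0:],s[1:]  0  ''
   2  s[1:],s[6:]  1  'c'
   3  s[6:],s[5:]  0  ''
   4  s[5:],s[2:]  1  'd'
   5  s[2:],s[8:]  0  ''
   6  s[8:],s[3:]  1  'e'
   7  s[3:],s[4:]  0  ''
   8  s[4:],s[7:]  0  ''

n(n+1)/2 = 9·10/2 = 45
Σ LCP = 0 + 0 + 1 + 0 + 1 + 0 + 1 + 0 + 0 = 3
distinct = 45 − 3 = 42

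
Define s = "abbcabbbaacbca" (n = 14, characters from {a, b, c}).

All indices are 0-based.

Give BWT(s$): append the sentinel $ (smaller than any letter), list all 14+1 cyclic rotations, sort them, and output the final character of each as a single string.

acbc$abbaacbbba

rank  rotation         last
    0  $abbcabbbaacbca  a
    1  a$abbcabbbaacbc  c
    2  aacbca$abbcabbb  b
    3  abbbaacbca$abbc  c
    4  abbcabbbaacbca$  $
    5  acbca$abbcabbba  a
    6  baacbca$abbcabb  b
    7  bbaacbca$abbcab  b
    8  bbbaacbca$abbca  a
    9  bbcabbbaacbca$a  a
   10  bca$abbcabbbaac  c
   11  bcabbbaacbca$ab  b
   12  ca$abbcabbbaacb  b
   13  cabbbaacbca$abb  b
   14  cbca$abbcabbbaa  a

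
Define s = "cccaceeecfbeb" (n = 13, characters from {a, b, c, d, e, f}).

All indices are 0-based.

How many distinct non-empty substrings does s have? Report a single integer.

rank | idx | suffix
   0 |   3 | aceeecfbeb
   1 |  12 | b
   2 |  10 | beb
   3 |   2 | caceeecfbeb
   4 |   1 | ccaceeecfbeb
   5 |   0 | cccaceeecfbeb
   6 |   4 | ceeecfbeb
   7 |   8 | cfbeb
   8 |  11 | eb
   9 |   7 | ecfbeb
  10 |   6 | eecfbeb
  11 |   5 | eeecfbeb
  12 |   9 | fbeb

SA = [3, 12, 10, 2, 1, 0, 4, 8, 11, 7, 6, 5, 9]
i: (SA[i-1],SA[i]) lcp shared
  1: (3,12) 0 ''
  2: (12,10) 1 'b'
  3: (10,2) 0 ''
  4: (2,1) 1 'c'
  5: (1,0) 2 'cc'
  6: (0,4) 1 'c'
  7: (4,8) 1 'c'
  8: (8,11) 0 ''
  9: (11,7) 1 'e'
  10: (7,6) 1 'e'
  11: (6,5) 2 'ee'
  12: (5,9) 0 ''

n(n+1)/2 = 13·14/2 = 91
Σ LCP = 0 + 0 + 1 + 0 + 1 + 2 + 1 + 1 + 0 + 1 + 1 + 2 + 0 = 10
distinct = 91 − 10 = 81

81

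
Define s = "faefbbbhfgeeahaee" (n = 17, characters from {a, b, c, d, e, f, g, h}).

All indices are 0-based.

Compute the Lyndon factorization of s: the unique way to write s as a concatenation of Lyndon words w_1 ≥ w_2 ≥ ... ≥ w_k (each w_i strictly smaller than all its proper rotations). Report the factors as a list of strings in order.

emit factor 1: 'f' (i=0, period=1)
emit factor 2: 'aefbbbhfgeeah' (i=1, period=13)
emit factor 3: 'aee' (i=14, period=3)

["f", "aefbbbhfgeeah", "aee"]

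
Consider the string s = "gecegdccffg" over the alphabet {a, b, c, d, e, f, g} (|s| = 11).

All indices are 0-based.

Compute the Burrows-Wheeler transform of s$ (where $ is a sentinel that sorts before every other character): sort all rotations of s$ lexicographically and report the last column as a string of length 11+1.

gdecggccffe$

rank  rotation      last
    0  $gecegdccffg  g
    1  ccffg$gecegd  d
    2  cegdccffg$ge  e
    3  cffg$gecegdc  c
    4  dccffg$geceg  g
    5  ecegdccffg$g  g
    6  egdccffg$gec  c
    7  ffg$gecegdcc  c
    8  fg$gecegdccf  f
    9  g$gecegdccff  f
   10  gdccffg$gece  e
   11  gecegdccffg$  $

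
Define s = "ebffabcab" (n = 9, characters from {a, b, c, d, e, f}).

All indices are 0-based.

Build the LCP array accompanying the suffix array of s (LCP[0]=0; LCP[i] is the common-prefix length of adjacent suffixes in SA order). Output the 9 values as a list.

rank→(start, suffix):
  0 → (7, 'ab')
  1 → (4, 'abcab')
  2 → (8, 'b')
  3 → (5, 'bcab')
  4 → (1, 'bffabcab')
  5 → (6, 'cab')
  6 → (0, 'ebffabcab')
  7 → (3, 'fabcab')
  8 → (2, 'ffabcab')

SA = [7, 4, 8, 5, 1, 6, 0, 3, 2]
i: (SA[i-1],SA[i]) lcp shared
  1: (7,4) 2 'ab'
  2: (4,8) 0 ''
  3: (8,5) 1 'b'
  4: (5,1) 1 'b'
  5: (1,6) 0 ''
  6: (6,0) 0 ''
  7: (0,3) 0 ''
  8: (3,2) 1 'f'

[0, 2, 0, 1, 1, 0, 0, 0, 1]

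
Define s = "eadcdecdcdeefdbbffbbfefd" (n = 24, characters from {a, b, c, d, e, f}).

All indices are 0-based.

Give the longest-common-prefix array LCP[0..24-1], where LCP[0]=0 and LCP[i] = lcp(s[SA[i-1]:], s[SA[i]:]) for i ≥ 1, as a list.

[0, 0, 3, 1, 2, 0, 2, 3, 0, 1, 1, 4, 1, 2, 0, 1, 1, 1, 3, 0, 1, 2, 1, 1]

sorted suffixes:
  #0 SA[0]=1  'adcdecdcdeefdbbffbbfefd'
  #1 SA[1]=18  'bbfefd'
  #2 SA[2]=14  'bbffbbfefd'
  #3 SA[3]=19  'bfefd'
  #4 SA[4]=15  'bffbbfefd'
  #5 SA[5]=6  'cdcdeefdbbffbbfefd'
  #6 SA[6]=3  'cdecdcdeefdbbffbbfefd'
  #7 SA[7]=8  'cdeefdbbffbbfefd'
  #8 SA[8]=23  'd'
  #9 SA[9]=13  'dbbffbbfefd'
  #10 SA[10]=2  'dcdecdcdeefdbbffbbfefd'
  #11 SA[11]=7  'dcdeefdbbffbbfefd'
  #12 SA[12]=4  'decdcdeefdbbffbbfefd'
  #13 SA[13]=9  'deefdbbffbbfefd'
  #14 SA[14]=0  'eadcdecdcdeefdbbffbbfefd'
  #15 SA[15]=5  'ecdcdeefdbbffbbfefd'
  #16 SA[16]=10  'eefdbbffbbfefd'
  #17 SA[17]=21  'efd'
  #18 SA[18]=11  'efdbbffbbfefd'
  #19 SA[19]=17  'fbbfefd'
  #20 SA[20]=22  'fd'
  #21 SA[21]=12  'fdbbffbbfefd'
  #22 SA[22]=20  'fefd'
  #23 SA[23]=16  'ffbbfefd'

SA = [1, 18, 14, 19, 15, 6, 3, 8, 23, 13, 2, 7, 4, 9, 0, 5, 10, 21, 11, 17, 22, 12, 20, 16]
[i] adj suffixes → lcp
  [1] 1/18 → 0 ('')
  [2] 18/14 → 3 ('bbf')
  [3] 14/19 → 1 ('b')
  [4] 19/15 → 2 ('bf')
  [5] 15/6 → 0 ('')
  [6] 6/3 → 2 ('cd')
  [7] 3/8 → 3 ('cde')
  [8] 8/23 → 0 ('')
  [9] 23/13 → 1 ('d')
  [10] 13/2 → 1 ('d')
  [11] 2/7 → 4 ('dcde')
  [12] 7/4 → 1 ('d')
  [13] 4/9 → 2 ('de')
  [14] 9/0 → 0 ('')
  [15] 0/5 → 1 ('e')
  [16] 5/10 → 1 ('e')
  [17] 10/21 → 1 ('e')
  [18] 21/11 → 3 ('efd')
  [19] 11/17 → 0 ('')
  [20] 17/22 → 1 ('f')
  [21] 22/12 → 2 ('fd')
  [22] 12/20 → 1 ('f')
  [23] 20/16 → 1 ('f')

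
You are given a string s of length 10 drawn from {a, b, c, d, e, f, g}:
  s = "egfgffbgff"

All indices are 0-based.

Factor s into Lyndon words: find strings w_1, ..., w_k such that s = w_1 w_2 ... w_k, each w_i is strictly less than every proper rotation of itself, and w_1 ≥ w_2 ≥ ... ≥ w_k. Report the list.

["egfgff", "bgff"]

emit factor 1: 'egfgff' (i=0, period=6)
emit factor 2: 'bgff' (i=6, period=4)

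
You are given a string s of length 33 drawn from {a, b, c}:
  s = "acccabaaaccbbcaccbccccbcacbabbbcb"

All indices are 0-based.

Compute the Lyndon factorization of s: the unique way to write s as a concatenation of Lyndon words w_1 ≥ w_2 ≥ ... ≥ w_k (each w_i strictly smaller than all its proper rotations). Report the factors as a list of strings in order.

emit factor 1: 'accc' (i=0, period=4)
emit factor 2: 'ab' (i=4, period=2)
emit factor 3: 'aaaccbbcaccbccccbcacbabbbcb' (i=6, period=27)

["accc", "ab", "aaaccbbcaccbccccbcacbabbbcb"]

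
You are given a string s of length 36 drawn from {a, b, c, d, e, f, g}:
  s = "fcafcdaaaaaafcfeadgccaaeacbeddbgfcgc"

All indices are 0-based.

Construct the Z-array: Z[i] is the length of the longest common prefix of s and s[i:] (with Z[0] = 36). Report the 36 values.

[36, 0, 0, 2, 0, 0, 0, 0, 0, 0, 0, 0, 2, 0, 1, 0, 0, 0, 0, 0, 0, 0, 0, 0, 0, 0, 0, 0, 0, 0, 0, 0, 2, 0, 0, 0]

Z[0]=36
i=1: i≥r, start 0; Z[1]=0
i=2: i≥r, start 0; Z[2]=0
i=3: i≥r, start 0; Z[3]=2 extend→box=[3,5)
i=4: min(r-i=1, Z[1]=0)=0; Z[4]=0
i=5: i≥r, start 0; Z[5]=0
i=6: i≥r, start 0; Z[6]=0
i=7: i≥r, start 0; Z[7]=0
i=8: i≥r, start 0; Z[8]=0
i=9: i≥r, start 0; Z[9]=0
i=10: i≥r, start 0; Z[10]=0
i=11: i≥r, start 0; Z[11]=0
i=12: i≥r, start 0; Z[12]=2 extend→box=[12,14)
i=13: min(r-i=1, Z[1]=0)=0; Z[13]=0
i=14: i≥r, start 0; Z[14]=1 extend→box=[14,15)
i=15: i≥r, start 0; Z[15]=0
i=16: i≥r, start 0; Z[16]=0
i=17: i≥r, start 0; Z[17]=0
i=18: i≥r, start 0; Z[18]=0
i=19: i≥r, start 0; Z[19]=0
i=20: i≥r, start 0; Z[20]=0
i=21: i≥r, start 0; Z[21]=0
i=22: i≥r, start 0; Z[22]=0
i=23: i≥r, start 0; Z[23]=0
i=24: i≥r, start 0; Z[24]=0
i=25: i≥r, start 0; Z[25]=0
i=26: i≥r, start 0; Z[26]=0
i=27: i≥r, start 0; Z[27]=0
i=28: i≥r, start 0; Z[28]=0
i=29: i≥r, start 0; Z[29]=0
i=30: i≥r, start 0; Z[30]=0
i=31: i≥r, start 0; Z[31]=0
i=32: i≥r, start 0; Z[32]=2 extend→box=[32,34)
i=33: min(r-i=1, Z[1]=0)=0; Z[33]=0
i=34: i≥r, start 0; Z[34]=0
i=35: i≥r, start 0; Z[35]=0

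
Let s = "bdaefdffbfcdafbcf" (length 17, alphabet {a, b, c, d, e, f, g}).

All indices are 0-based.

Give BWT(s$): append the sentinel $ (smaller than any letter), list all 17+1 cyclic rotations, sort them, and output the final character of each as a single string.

rank  rotation            last
    0  $bdaefdffbfcdafbcf  f
    1  aefdffbfcdafbcf$bd  d
    2  afbcf$bdaefdffbfcd  d
    3  bcf$bdaefdffbfcdaf  f
    4  bdaefdffbfcdafbcf$  $
    5  bfcdafbcf$bdaefdff  f
    6  cdafbcf$bdaefdffbf  f
    7  cf$bdaefdffbfcdafb  b
    8  daefdffbfcdafbcf$b  b
    9  dafbcf$bdaefdffbfc  c
   10  dffbfcdafbcf$bdaef  f
   11  efdffbfcdafbcf$bda  a
   12  f$bdaefdffbfcdafbc  c
   13  fbcf$bdaefdffbfcda  a
   14  fbfcdafbcf$bdaefdf  f
   15  fcdafbcf$bdaefdffb  b
   16  fdffbfcdafbcf$bdae  e
   17  ffbfcdafbcf$bdaefd  d

fddf$ffbbcfacafbed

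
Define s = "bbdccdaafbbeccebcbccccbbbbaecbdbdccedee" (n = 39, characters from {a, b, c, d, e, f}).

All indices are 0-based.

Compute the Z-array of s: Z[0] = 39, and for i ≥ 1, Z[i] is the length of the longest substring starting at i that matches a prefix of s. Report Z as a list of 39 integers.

[39, 1, 0, 0, 0, 0, 0, 0, 0, 2, 1, 0, 0, 0, 0, 1, 0, 1, 0, 0, 0, 0, 2, 2, 2, 1, 0, 0, 0, 1, 0, 1, 0, 0, 0, 0, 0, 0, 0]

Z[0]=39
i=1: fresh scan; Z[1]=1 grow→box=[1,2)
i=2: fresh scan; Z[2]=0
i=3: fresh scan; Z[3]=0
i=4: fresh scan; Z[4]=0
i=5: fresh scan; Z[5]=0
i=6: fresh scan; Z[6]=0
i=7: fresh scan; Z[7]=0
i=8: fresh scan; Z[8]=0
i=9: fresh scan; Z[9]=2 grow→box=[9,11)
i=10: min(r-i=1, Z[1]=1)=1; Z[10]=1
i=11: fresh scan; Z[11]=0
i=12: fresh scan; Z[12]=0
i=13: fresh scan; Z[13]=0
i=14: fresh scan; Z[14]=0
i=15: fresh scan; Z[15]=1 grow→box=[15,16)
i=16: fresh scan; Z[16]=0
i=17: fresh scan; Z[17]=1 grow→box=[17,18)
i=18: fresh scan; Z[18]=0
i=19: fresh scan; Z[19]=0
i=20: fresh scan; Z[20]=0
i=21: fresh scan; Z[21]=0
i=22: fresh scan; Z[22]=2 grow→box=[22,24)
i=23: min(r-i=1, Z[1]=1)=1; Z[23]=2 grow→box=[23,25)
i=24: min(r-i=1, Z[1]=1)=1; Z[24]=2 grow→box=[24,26)
i=25: min(r-i=1, Z[1]=1)=1; Z[25]=1
i=26: fresh scan; Z[26]=0
i=27: fresh scan; Z[27]=0
i=28: fresh scan; Z[28]=0
i=29: fresh scan; Z[29]=1 grow→box=[29,30)
i=30: fresh scan; Z[30]=0
i=31: fresh scan; Z[31]=1 grow→box=[31,32)
i=32: fresh scan; Z[32]=0
i=33: fresh scan; Z[33]=0
i=34: fresh scan; Z[34]=0
i=35: fresh scan; Z[35]=0
i=36: fresh scan; Z[36]=0
i=37: fresh scan; Z[37]=0
i=38: fresh scan; Z[38]=0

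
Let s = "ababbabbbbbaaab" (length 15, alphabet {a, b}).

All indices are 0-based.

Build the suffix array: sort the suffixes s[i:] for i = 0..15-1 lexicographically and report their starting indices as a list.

[11, 12, 13, 0, 2, 5, 14, 10, 1, 4, 9, 3, 8, 7, 6]

rank→(start, suffix):
  0 → (11, 'aaab')
  1 → (12, 'aab')
  2 → (13, 'ab')
  3 → (0, 'ababbabbbbbaaab')
  4 → (2, 'abbabbbbbaaab')
  5 → (5, 'abbbbbaaab')
  6 → (14, 'b')
  7 → (10, 'baaab')
  8 → (1, 'babbabbbbbaaab')
  9 → (4, 'babbbbbaaab')
  10 → (9, 'bbaaab')
  11 → (3, 'bbabbbbbaaab')
  12 → (8, 'bbbaaab')
  13 → (7, 'bbbbaaab')
  14 → (6, 'bbbbbaaab')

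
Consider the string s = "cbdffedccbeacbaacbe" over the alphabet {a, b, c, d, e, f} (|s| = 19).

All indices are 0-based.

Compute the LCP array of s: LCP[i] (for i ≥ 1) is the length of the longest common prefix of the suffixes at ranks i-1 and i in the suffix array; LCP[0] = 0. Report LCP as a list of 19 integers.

[0, 1, 3, 0, 1, 1, 2, 0, 2, 2, 3, 1, 0, 1, 0, 1, 1, 0, 1]

sorted suffixes:
  #0 SA[0]=14  'aacbe'
  #1 SA[1]=11  'acbaacbe'
  #2 SA[2]=15  'acbe'
  #3 SA[3]=13  'baacbe'
  #4 SA[4]=1  'bdffedccbeacbaacbe'
  #5 SA[5]=17  'be'
  #6 SA[6]=9  'beacbaacbe'
  #7 SA[7]=12  'cbaacbe'
  #8 SA[8]=0  'cbdffedccbeacbaacbe'
  #9 SA[9]=16  'cbe'
  #10 SA[10]=8  'cbeacbaacbe'
  #11 SA[11]=7  'ccbeacbaacbe'
  #12 SA[12]=6  'dccbeacbaacbe'
  #13 SA[13]=2  'dffedccbeacbaacbe'
  #14 SA[14]=18  'e'
  #15 SA[15]=10  'eacbaacbe'
  #16 SA[16]=5  'edccbeacbaacbe'
  #17 SA[17]=4  'fedccbeacbaacbe'
  #18 SA[18]=3  'ffedccbeacbaacbe'

SA = [14, 11, 15, 13, 1, 17, 9, 12, 0, 16, 8, 7, 6, 2, 18, 10, 5, 4, 3]
i: (SA[i-1],SA[i]) lcp shared
  1: (14,11) 1 'a'
  2: (11,15) 3 'acb'
  3: (15,13) 0 ''
  4: (13,1) 1 'b'
  5: (1,17) 1 'b'
  6: (17,9) 2 'be'
  7: (9,12) 0 ''
  8: (12,0) 2 'cb'
  9: (0,16) 2 'cb'
  10: (16,8) 3 'cbe'
  11: (8,7) 1 'c'
  12: (7,6) 0 ''
  13: (6,2) 1 'd'
  14: (2,18) 0 ''
  15: (18,10) 1 'e'
  16: (10,5) 1 'e'
  17: (5,4) 0 ''
  18: (4,3) 1 'f'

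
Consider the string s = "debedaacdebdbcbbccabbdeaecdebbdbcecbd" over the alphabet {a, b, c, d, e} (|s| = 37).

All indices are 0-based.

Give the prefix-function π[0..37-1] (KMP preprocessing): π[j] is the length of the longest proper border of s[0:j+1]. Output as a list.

π[0] = 0
j=1 s[j]='e': π[1]=0 (border '')
j=2 s[j]='b': π[2]=0 (border '')
j=3 s[j]='e': π[3]=0 (border '')
j=4 s[j]='d': π[4]=1 (border 'd')
j=5 s[j]='a': k: 1→0; π[5]=0 (border '')
j=6 s[j]='a': π[6]=0 (border '')
j=7 s[j]='c': π[7]=0 (border '')
j=8 s[j]='d': π[8]=1 (border 'd')
j=9 s[j]='e': π[9]=2 (border 'de')
j=10 s[j]='b': π[10]=3 (border 'deb')
j=11 s[j]='d': k: 3→0; π[11]=1 (border 'd')
j=12 s[j]='b': k: 1→0; π[12]=0 (border '')
j=13 s[j]='c': π[13]=0 (border '')
j=14 s[j]='b': π[14]=0 (border '')
j=15 s[j]='b': π[15]=0 (border '')
j=16 s[j]='c': π[16]=0 (border '')
j=17 s[j]='c': π[17]=0 (border '')
j=18 s[j]='a': π[18]=0 (border '')
j=19 s[j]='b': π[19]=0 (border '')
j=20 s[j]='b': π[20]=0 (border '')
j=21 s[j]='d': π[21]=1 (border 'd')
j=22 s[j]='e': π[22]=2 (border 'de')
j=23 s[j]='a': k: 2→0; π[23]=0 (border '')
j=24 s[j]='e': π[24]=0 (border '')
j=25 s[j]='c': π[25]=0 (border '')
j=26 s[j]='d': π[26]=1 (border 'd')
j=27 s[j]='e': π[27]=2 (border 'de')
j=28 s[j]='b': π[28]=3 (border 'deb')
j=29 s[j]='b': k: 3→0; π[29]=0 (border '')
j=30 s[j]='d': π[30]=1 (border 'd')
j=31 s[j]='b': k: 1→0; π[31]=0 (border '')
j=32 s[j]='c': π[32]=0 (border '')
j=33 s[j]='e': π[33]=0 (border '')
j=34 s[j]='c': π[34]=0 (border '')
j=35 s[j]='b': π[35]=0 (border '')
j=36 s[j]='d': π[36]=1 (border 'd')

[0, 0, 0, 0, 1, 0, 0, 0, 1, 2, 3, 1, 0, 0, 0, 0, 0, 0, 0, 0, 0, 1, 2, 0, 0, 0, 1, 2, 3, 0, 1, 0, 0, 0, 0, 0, 1]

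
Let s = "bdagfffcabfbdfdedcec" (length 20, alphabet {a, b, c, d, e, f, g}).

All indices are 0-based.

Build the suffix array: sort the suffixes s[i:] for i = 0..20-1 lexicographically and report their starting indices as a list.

[8, 2, 0, 11, 9, 19, 7, 17, 1, 16, 14, 12, 18, 15, 10, 6, 13, 5, 4, 3]

rank→(start, suffix):
  0 → (8, 'abfbdfdedcec')
  1 → (2, 'agfffcabfbdfdedcec')
  2 → (0, 'bdagfffcabfbdfdedcec')
  3 → (11, 'bdfdedcec')
  4 → (9, 'bfbdfdedcec')
  5 → (19, 'c')
  6 → (7, 'cabfbdfdedcec')
  7 → (17, 'cec')
  8 → (1, 'dagfffcabfbdfdedcec')
  9 → (16, 'dcec')
  10 → (14, 'dedcec')
  11 → (12, 'dfdedcec')
  12 → (18, 'ec')
  13 → (15, 'edcec')
  14 → (10, 'fbdfdedcec')
  15 → (6, 'fcabfbdfdedcec')
  16 → (13, 'fdedcec')
  17 → (5, 'ffcabfbdfdedcec')
  18 → (4, 'fffcabfbdfdedcec')
  19 → (3, 'gfffcabfbdfdedcec')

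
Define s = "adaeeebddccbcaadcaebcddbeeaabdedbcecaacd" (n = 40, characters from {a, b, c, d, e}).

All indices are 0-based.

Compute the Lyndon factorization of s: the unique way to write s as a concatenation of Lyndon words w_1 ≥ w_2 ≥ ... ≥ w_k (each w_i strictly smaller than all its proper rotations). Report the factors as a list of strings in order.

emit factor 1: 'adaeeebddccbc' (i=0, period=13)
emit factor 2: 'aadcaebcddbee' (i=13, period=13)
emit factor 3: 'aabdedbcecaacd' (i=26, period=14)

["adaeeebddccbc", "aadcaebcddbee", "aabdedbcecaacd"]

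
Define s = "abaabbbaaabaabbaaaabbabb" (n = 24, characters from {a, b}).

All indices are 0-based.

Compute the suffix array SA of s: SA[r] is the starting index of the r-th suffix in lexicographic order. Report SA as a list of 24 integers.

rank | idx | suffix
   0 |  15 | aaaabbabb
   1 |   7 | aaabaabbaaaabbabb
   2 |  16 | aaabbabb
   3 |   8 | aabaabbaaaabbabb
   4 |  11 | aabbaaaabbabb
   5 |  17 | aabbabb
   6 |   2 | aabbbaaabaabbaaaabbabb
   7 |   9 | abaabbaaaabbabb
   8 |   0 | abaabbbaaabaabbaaaabbabb
   9 |  21 | abb
  10 |  12 | abbaaaabbabb
  11 |  18 | abbabb
  12 |   3 | abbbaaabaabbaaaabbabb
  13 |  23 | b
  14 |  14 | baaaabbabb
  15 |   6 | baaabaabbaaaabbabb
  16 |  10 | baabbaaaabbabb
  17 |   1 | baabbbaaabaabbaaaabbabb
  18 |  20 | babb
  19 |  22 | bb
  20 |  13 | bbaaaabbabb
  21 |   5 | bbaaabaabbaaaabbabb
  22 |  19 | bbabb
  23 |   4 | bbbaaabaabbaaaabbabb

[15, 7, 16, 8, 11, 17, 2, 9, 0, 21, 12, 18, 3, 23, 14, 6, 10, 1, 20, 22, 13, 5, 19, 4]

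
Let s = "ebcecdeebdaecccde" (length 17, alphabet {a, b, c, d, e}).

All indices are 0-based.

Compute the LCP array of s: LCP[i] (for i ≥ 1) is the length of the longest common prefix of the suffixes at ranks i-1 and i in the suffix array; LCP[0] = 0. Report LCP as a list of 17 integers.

[0, 0, 1, 0, 2, 1, 3, 1, 0, 1, 2, 0, 1, 2, 1, 2, 1]

sorted suffixes:
  #0 SA[0]=10  'aecccde'
  #1 SA[1]=1  'bcecdeebdaecccde'
  #2 SA[2]=8  'bdaecccde'
  #3 SA[3]=12  'cccde'
  #4 SA[4]=13  'ccde'
  #5 SA[5]=14  'cde'
  #6 SA[6]=4  'cdeebdaecccde'
  #7 SA[7]=2  'cecdeebdaecccde'
  #8 SA[8]=9  'daecccde'
  #9 SA[9]=15  'de'
  #10 SA[10]=5  'deebdaecccde'
  #11 SA[11]=16  'e'
  #12 SA[12]=0  'ebcecdeebdaecccde'
  #13 SA[13]=7  'ebdaecccde'
  #14 SA[14]=11  'ecccde'
  #15 SA[15]=3  'ecdeebdaecccde'
  #16 SA[16]=6  'eebdaecccde'

SA = [10, 1, 8, 12, 13, 14, 4, 2, 9, 15, 5, 16, 0, 7, 11, 3, 6]
[i] adj suffixes → lcp
  [1] 10/1 → 0 ('')
  [2] 1/8 → 1 ('b')
  [3] 8/12 → 0 ('')
  [4] 12/13 → 2 ('cc')
  [5] 13/14 → 1 ('c')
  [6] 14/4 → 3 ('cde')
  [7] 4/2 → 1 ('c')
  [8] 2/9 → 0 ('')
  [9] 9/15 → 1 ('d')
  [10] 15/5 → 2 ('de')
  [11] 5/16 → 0 ('')
  [12] 16/0 → 1 ('e')
  [13] 0/7 → 2 ('eb')
  [14] 7/11 → 1 ('e')
  [15] 11/3 → 2 ('ec')
  [16] 3/6 → 1 ('e')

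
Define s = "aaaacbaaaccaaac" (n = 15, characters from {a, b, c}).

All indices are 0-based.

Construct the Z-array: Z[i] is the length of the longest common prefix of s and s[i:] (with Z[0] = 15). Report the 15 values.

Z[0]=15
i=1: i≥r, start 0; Z[1]=3 scan→box=[1,4)
i=2: min(r-i=2, Z[1]=3)=2; Z[2]=2
i=3: min(r-i=1, Z[2]=2)=1; Z[3]=1
i=4: i≥r, start 0; Z[4]=0
i=5: i≥r, start 0; Z[5]=0
i=6: i≥r, start 0; Z[6]=3 scan→box=[6,9)
i=7: min(r-i=2, Z[1]=3)=2; Z[7]=2
i=8: min(r-i=1, Z[2]=2)=1; Z[8]=1
i=9: i≥r, start 0; Z[9]=0
i=10: i≥r, start 0; Z[10]=0
i=11: i≥r, start 0; Z[11]=3 scan→box=[11,14)
i=12: min(r-i=2, Z[1]=3)=2; Z[12]=2
i=13: min(r-i=1, Z[2]=2)=1; Z[13]=1
i=14: i≥r, start 0; Z[14]=0

[15, 3, 2, 1, 0, 0, 3, 2, 1, 0, 0, 3, 2, 1, 0]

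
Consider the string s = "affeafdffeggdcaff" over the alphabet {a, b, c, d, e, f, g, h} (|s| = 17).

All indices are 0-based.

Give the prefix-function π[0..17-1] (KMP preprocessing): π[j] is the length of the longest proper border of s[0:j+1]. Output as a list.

π[0] = 0
j=1 s[j]='f': π[1]=0 (border '')
j=2 s[j]='f': π[2]=0 (border '')
j=3 s[j]='e': π[3]=0 (border '')
j=4 s[j]='a': π[4]=1 (border 'a')
j=5 s[j]='f': π[5]=2 (border 'af')
j=6 s[j]='d': k: 2→0; π[6]=0 (border '')
j=7 s[j]='f': π[7]=0 (border '')
j=8 s[j]='f': π[8]=0 (border '')
j=9 s[j]='e': π[9]=0 (border '')
j=10 s[j]='g': π[10]=0 (border '')
j=11 s[j]='g': π[11]=0 (border '')
j=12 s[j]='d': π[12]=0 (border '')
j=13 s[j]='c': π[13]=0 (border '')
j=14 s[j]='a': π[14]=1 (border 'a')
j=15 s[j]='f': π[15]=2 (border 'af')
j=16 s[j]='f': π[16]=3 (border 'aff')

[0, 0, 0, 0, 1, 2, 0, 0, 0, 0, 0, 0, 0, 0, 1, 2, 3]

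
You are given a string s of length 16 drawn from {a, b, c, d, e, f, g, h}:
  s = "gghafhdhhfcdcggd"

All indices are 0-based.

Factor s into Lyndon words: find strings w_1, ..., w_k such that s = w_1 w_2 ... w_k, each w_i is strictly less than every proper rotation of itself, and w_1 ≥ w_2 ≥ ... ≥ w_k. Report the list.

emit factor 1: 'ggh' (i=0, period=3)
emit factor 2: 'afhdhhfcdcggd' (i=3, period=13)

["ggh", "afhdhhfcdcggd"]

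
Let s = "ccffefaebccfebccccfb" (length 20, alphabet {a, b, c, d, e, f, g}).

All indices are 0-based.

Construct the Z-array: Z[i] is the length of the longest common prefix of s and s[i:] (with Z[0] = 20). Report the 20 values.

[20, 1, 0, 0, 0, 0, 0, 0, 0, 3, 1, 0, 0, 0, 2, 2, 3, 1, 0, 0]

Z[0]=20
i=1: outside box; Z[1]=1 scan→box=[1,2)
i=2: outside box; Z[2]=0
i=3: outside box; Z[3]=0
i=4: outside box; Z[4]=0
i=5: outside box; Z[5]=0
i=6: outside box; Z[6]=0
i=7: outside box; Z[7]=0
i=8: outside box; Z[8]=0
i=9: outside box; Z[9]=3 scan→box=[9,12)
i=10: min(r-i=2, Z[1]=1)=1; Z[10]=1
i=11: min(r-i=1, Z[2]=0)=0; Z[11]=0
i=12: outside box; Z[12]=0
i=13: outside box; Z[13]=0
i=14: outside box; Z[14]=2 scan→box=[14,16)
i=15: min(r-i=1, Z[1]=1)=1; Z[15]=2 scan→box=[15,17)
i=16: min(r-i=1, Z[1]=1)=1; Z[16]=3 scan→box=[16,19)
i=17: min(r-i=2, Z[1]=1)=1; Z[17]=1
i=18: min(r-i=1, Z[2]=0)=0; Z[18]=0
i=19: outside box; Z[19]=0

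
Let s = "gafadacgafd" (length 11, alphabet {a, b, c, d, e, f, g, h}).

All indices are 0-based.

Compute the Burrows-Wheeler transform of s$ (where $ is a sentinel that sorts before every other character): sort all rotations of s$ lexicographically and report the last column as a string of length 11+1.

rank  rotation      last
    0  $gafadacgafd  d
    1  acgafd$gafad  d
    2  adacgafd$gaf  f
    3  afadacgafd$g  g
    4  afd$gafadacg  g
    5  cgafd$gafada  a
    6  d$gafadacgaf  f
    7  dacgafd$gafa  a
    8  fadacgafd$ga  a
    9  fd$gafadacga  a
   10  gafadacgafd$  $
   11  gafd$gafadac  c

ddfggafaaa$c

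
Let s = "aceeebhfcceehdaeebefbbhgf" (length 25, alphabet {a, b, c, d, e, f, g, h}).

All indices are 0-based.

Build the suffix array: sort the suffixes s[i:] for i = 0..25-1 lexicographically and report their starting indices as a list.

sorted suffixes:
  #0 SA[0]=0  'aceeebhfcceehdaeebefbbhgf'
  #1 SA[1]=14  'aeebefbbhgf'
  #2 SA[2]=20  'bbhgf'
  #3 SA[3]=17  'befbbhgf'
  #4 SA[4]=5  'bhfcceehdaeebefbbhgf'
  #5 SA[5]=21  'bhgf'
  #6 SA[6]=8  'cceehdaeebefbbhgf'
  #7 SA[7]=1  'ceeebhfcceehdaeebefbbhgf'
  #8 SA[8]=9  'ceehdaeebefbbhgf'
  #9 SA[9]=13  'daeebefbbhgf'
  #10 SA[10]=16  'ebefbbhgf'
  #11 SA[11]=4  'ebhfcceehdaeebefbbhgf'
  #12 SA[12]=15  'eebefbbhgf'
  #13 SA[13]=3  'eebhfcceehdaeebefbbhgf'
  #14 SA[14]=2  'eeebhfcceehdaeebefbbhgf'
  #15 SA[15]=10  'eehdaeebefbbhgf'
  #16 SA[16]=18  'efbbhgf'
  #17 SA[17]=11  'ehdaeebefbbhgf'
  #18 SA[18]=24  'f'
  #19 SA[19]=19  'fbbhgf'
  #20 SA[20]=7  'fcceehdaeebefbbhgf'
  #21 SA[21]=23  'gf'
  #22 SA[22]=12  'hdaeebefbbhgf'
  #23 SA[23]=6  'hfcceehdaeebefbbhgf'
  #24 SA[24]=22  'hgf'

[0, 14, 20, 17, 5, 21, 8, 1, 9, 13, 16, 4, 15, 3, 2, 10, 18, 11, 24, 19, 7, 23, 12, 6, 22]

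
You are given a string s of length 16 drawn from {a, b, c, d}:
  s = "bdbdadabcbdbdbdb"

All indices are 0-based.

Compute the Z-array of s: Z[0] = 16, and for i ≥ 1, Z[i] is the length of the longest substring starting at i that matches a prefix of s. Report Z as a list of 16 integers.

[16, 0, 2, 0, 0, 0, 0, 1, 0, 4, 0, 4, 0, 3, 0, 1]

Z[0]=16
i=1: i≥r, start 0; Z[1]=0
i=2: i≥r, start 0; Z[2]=2 extend→box=[2,4)
i=3: min(r-i=1, Z[1]=0)=0; Z[3]=0
i=4: i≥r, start 0; Z[4]=0
i=5: i≥r, start 0; Z[5]=0
i=6: i≥r, start 0; Z[6]=0
i=7: i≥r, start 0; Z[7]=1 extend→box=[7,8)
i=8: i≥r, start 0; Z[8]=0
i=9: i≥r, start 0; Z[9]=4 extend→box=[9,13)
i=10: min(r-i=3, Z[1]=0)=0; Z[10]=0
i=11: min(r-i=2, Z[2]=2)=2; Z[11]=4 extend→box=[11,15)
i=12: min(r-i=3, Z[1]=0)=0; Z[12]=0
i=13: min(r-i=2, Z[2]=2)=2; Z[13]=3 extend→box=[13,16)
i=14: min(r-i=2, Z[1]=0)=0; Z[14]=0
i=15: min(r-i=1, Z[2]=2)=1; Z[15]=1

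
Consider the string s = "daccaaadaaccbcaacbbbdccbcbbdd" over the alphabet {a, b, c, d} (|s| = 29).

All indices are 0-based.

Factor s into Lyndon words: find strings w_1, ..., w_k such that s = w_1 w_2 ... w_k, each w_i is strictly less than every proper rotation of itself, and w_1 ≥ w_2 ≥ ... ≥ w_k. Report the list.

emit factor 1: 'd' (i=0, period=1)
emit factor 2: 'acc' (i=1, period=3)
emit factor 3: 'aaadaaccbcaacbbbdccbcbbdd' (i=4, period=25)

["d", "acc", "aaadaaccbcaacbbbdccbcbbdd"]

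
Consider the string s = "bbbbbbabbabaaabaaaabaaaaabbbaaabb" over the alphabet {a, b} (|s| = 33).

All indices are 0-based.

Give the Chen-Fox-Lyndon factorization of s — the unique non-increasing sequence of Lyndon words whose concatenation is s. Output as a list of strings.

["b", "b", "b", "b", "b", "b", "abb", "ab", "aaab", "aaaab", "aaaaabbbaaabb"]

emit factor 1: 'b' (i=0, period=1)
emit factor 2: 'b' (i=1, period=1)
emit factor 3: 'b' (i=2, period=1)
emit factor 4: 'b' (i=3, period=1)
emit factor 5: 'b' (i=4, period=1)
emit factor 6: 'b' (i=5, period=1)
emit factor 7: 'abb' (i=6, period=3)
emit factor 8: 'ab' (i=9, period=2)
emit factor 9: 'aaab' (i=11, period=4)
emit factor 10: 'aaaab' (i=15, period=5)
emit factor 11: 'aaaaabbbaaabb' (i=20, period=13)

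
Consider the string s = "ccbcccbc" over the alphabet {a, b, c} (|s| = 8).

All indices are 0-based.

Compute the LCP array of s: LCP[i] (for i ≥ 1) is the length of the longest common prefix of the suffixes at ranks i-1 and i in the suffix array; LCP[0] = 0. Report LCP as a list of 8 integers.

rank→(start, suffix):
  0 → (6, 'bc')
  1 → (2, 'bcccbc')
  2 → (7, 'c')
  3 → (5, 'cbc')
  4 → (1, 'cbcccbc')
  5 → (4, 'ccbc')
  6 → (0, 'ccbcccbc')
  7 → (3, 'cccbc')

SA = [6, 2, 7, 5, 1, 4, 0, 3]
[i] adj suffixes → lcp
  [1] 6/2 → 2 ('bc')
  [2] 2/7 → 0 ('')
  [3] 7/5 → 1 ('c')
  [4] 5/1 → 3 ('cbc')
  [5] 1/4 → 1 ('c')
  [6] 4/0 → 4 ('ccbc')
  [7] 0/3 → 2 ('cc')

[0, 2, 0, 1, 3, 1, 4, 2]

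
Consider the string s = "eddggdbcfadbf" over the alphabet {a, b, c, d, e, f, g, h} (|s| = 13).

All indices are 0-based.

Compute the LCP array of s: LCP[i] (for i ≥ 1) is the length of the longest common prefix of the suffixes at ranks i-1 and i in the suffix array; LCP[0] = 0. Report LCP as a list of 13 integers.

rank→(start, suffix):
  0 → (9, 'adbf')
  1 → (6, 'bcfadbf')
  2 → (11, 'bf')
  3 → (7, 'cfadbf')
  4 → (5, 'dbcfadbf')
  5 → (10, 'dbf')
  6 → (1, 'ddggdbcfadbf')
  7 → (2, 'dggdbcfadbf')
  8 → (0, 'eddggdbcfadbf')
  9 → (12, 'f')
  10 → (8, 'fadbf')
  11 → (4, 'gdbcfadbf')
  12 → (3, 'ggdbcfadbf')

SA = [9, 6, 11, 7, 5, 10, 1, 2, 0, 12, 8, 4, 3]
rank  pair      lcp
   1  s[9:],s[6:]  0  ''
   2  s[6:],s[11:]  1  'b'
   3  s[11:],s[7:]  0  ''
   4  s[7:],s[5:]  0  ''
   5  s[5:],s[10:]  2  'db'
   6  s[10:],s[1:]  1  'd'
   7  s[1:],s[2:]  1  'd'
   8  s[2:],s[0:]  0  ''
   9  s[0:],s[12:]  0  ''
  10  s[12:],s[8:]  1  'f'
  11  s[8:],s[4:]  0  ''
  12  s[4:],s[3:]  1  'g'

[0, 0, 1, 0, 0, 2, 1, 1, 0, 0, 1, 0, 1]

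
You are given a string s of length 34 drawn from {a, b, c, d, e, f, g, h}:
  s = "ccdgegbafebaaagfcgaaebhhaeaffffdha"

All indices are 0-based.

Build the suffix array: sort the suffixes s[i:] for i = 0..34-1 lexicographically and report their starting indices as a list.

[33, 11, 18, 12, 24, 19, 7, 26, 13, 10, 6, 21, 0, 1, 16, 2, 31, 25, 9, 20, 4, 15, 30, 8, 29, 28, 27, 17, 5, 3, 14, 32, 23, 22]

sorted suffixes:
  #0 SA[0]=33  'a'
  #1 SA[1]=11  'aaagfcgaaebhhaeaffffdha'
  #2 SA[2]=18  'aaebhhaeaffffdha'
  #3 SA[3]=12  'aagfcgaaebhhaeaffffdha'
  #4 SA[4]=24  'aeaffffdha'
  #5 SA[5]=19  'aebhhaeaffffdha'
  #6 SA[6]=7  'afebaaagfcgaaebhhaeaffffdha'
  #7 SA[7]=26  'affffdha'
  #8 SA[8]=13  'agfcgaaebhhaeaffffdha'
  #9 SA[9]=10  'baaagfcgaaebhhaeaffffdha'
  #10 SA[10]=6  'bafebaaagfcgaaebhhaeaffffdha'
  #11 SA[11]=21  'bhhaeaffffdha'
  #12 SA[12]=0  'ccdgegbafebaaagfcgaaebhhaeaffffdha'
  #13 SA[13]=1  'cdgegbafebaaagfcgaaebhhaeaffffdha'
  #14 SA[14]=16  'cgaaebhhaeaffffdha'
  #15 SA[15]=2  'dgegbafebaaagfcgaaebhhaeaffffdha'
  #16 SA[16]=31  'dha'
  #17 SA[17]=25  'eaffffdha'
  #18 SA[18]=9  'ebaaagfcgaaebhhaeaffffdha'
  #19 SA[19]=20  'ebhhaeaffffdha'
  #20 SA[20]=4  'egbafebaaagfcgaaebhhaeaffffdha'
  #21 SA[21]=15  'fcgaaebhhaeaffffdha'
  #22 SA[22]=30  'fdha'
  #23 SA[23]=8  'febaaagfcgaaebhhaeaffffdha'
  #24 SA[24]=29  'ffdha'
  #25 SA[25]=28  'fffdha'
  #26 SA[26]=27  'ffffdha'
  #27 SA[27]=17  'gaaebhhaeaffffdha'
  #28 SA[28]=5  'gbafebaaagfcgaaebhhaeaffffdha'
  #29 SA[29]=3  'gegbafebaaagfcgaaebhhaeaffffdha'
  #30 SA[30]=14  'gfcgaaebhhaeaffffdha'
  #31 SA[31]=32  'ha'
  #32 SA[32]=23  'haeaffffdha'
  #33 SA[33]=22  'hhaeaffffdha'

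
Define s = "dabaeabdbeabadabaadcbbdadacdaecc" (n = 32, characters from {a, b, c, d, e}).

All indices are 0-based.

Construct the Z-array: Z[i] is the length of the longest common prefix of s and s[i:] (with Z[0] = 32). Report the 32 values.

[32, 0, 0, 0, 0, 0, 0, 1, 0, 0, 0, 0, 0, 4, 0, 0, 0, 0, 1, 0, 0, 0, 2, 0, 2, 0, 0, 2, 0, 0, 0, 0]

Z[0]=32
i=1: fresh scan; Z[1]=0
i=2: fresh scan; Z[2]=0
i=3: fresh scan; Z[3]=0
i=4: fresh scan; Z[4]=0
i=5: fresh scan; Z[5]=0
i=6: fresh scan; Z[6]=0
i=7: fresh scan; Z[7]=1 scan→box=[7,8)
i=8: fresh scan; Z[8]=0
i=9: fresh scan; Z[9]=0
i=10: fresh scan; Z[10]=0
i=11: fresh scan; Z[11]=0
i=12: fresh scan; Z[12]=0
i=13: fresh scan; Z[13]=4 scan→box=[13,17)
i=14: min(r-i=3, Z[1]=0)=0; Z[14]=0
i=15: min(r-i=2, Z[2]=0)=0; Z[15]=0
i=16: min(r-i=1, Z[3]=0)=0; Z[16]=0
i=17: fresh scan; Z[17]=0
i=18: fresh scan; Z[18]=1 scan→box=[18,19)
i=19: fresh scan; Z[19]=0
i=20: fresh scan; Z[20]=0
i=21: fresh scan; Z[21]=0
i=22: fresh scan; Z[22]=2 scan→box=[22,24)
i=23: min(r-i=1, Z[1]=0)=0; Z[23]=0
i=24: fresh scan; Z[24]=2 scan→box=[24,26)
i=25: min(r-i=1, Z[1]=0)=0; Z[25]=0
i=26: fresh scan; Z[26]=0
i=27: fresh scan; Z[27]=2 scan→box=[27,29)
i=28: min(r-i=1, Z[1]=0)=0; Z[28]=0
i=29: fresh scan; Z[29]=0
i=30: fresh scan; Z[30]=0
i=31: fresh scan; Z[31]=0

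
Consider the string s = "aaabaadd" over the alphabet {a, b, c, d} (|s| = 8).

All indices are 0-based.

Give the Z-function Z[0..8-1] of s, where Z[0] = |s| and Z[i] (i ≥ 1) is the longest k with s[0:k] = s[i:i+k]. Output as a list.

Z[0]=8
i=1: fresh scan; Z[1]=2 scan→box=[1,3)
i=2: min(r-i=1, Z[1]=2)=1; Z[2]=1
i=3: fresh scan; Z[3]=0
i=4: fresh scan; Z[4]=2 scan→box=[4,6)
i=5: min(r-i=1, Z[1]=2)=1; Z[5]=1
i=6: fresh scan; Z[6]=0
i=7: fresh scan; Z[7]=0

[8, 2, 1, 0, 2, 1, 0, 0]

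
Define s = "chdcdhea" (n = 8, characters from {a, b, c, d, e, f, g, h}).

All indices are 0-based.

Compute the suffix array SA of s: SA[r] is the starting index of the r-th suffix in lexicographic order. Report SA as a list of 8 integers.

sorted suffixes:
  #0 SA[0]=7  'a'
  #1 SA[1]=3  'cdhea'
  #2 SA[2]=0  'chdcdhea'
  #3 SA[3]=2  'dcdhea'
  #4 SA[4]=4  'dhea'
  #5 SA[5]=6  'ea'
  #6 SA[6]=1  'hdcdhea'
  #7 SA[7]=5  'hea'

[7, 3, 0, 2, 4, 6, 1, 5]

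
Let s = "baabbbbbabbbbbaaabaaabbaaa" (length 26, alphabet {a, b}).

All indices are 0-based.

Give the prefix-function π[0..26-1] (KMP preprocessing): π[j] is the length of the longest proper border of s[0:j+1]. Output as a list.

[0, 0, 0, 1, 1, 1, 1, 1, 2, 1, 1, 1, 1, 1, 2, 3, 0, 1, 2, 3, 0, 1, 1, 2, 3, 0]

π[0] = 0
j=1 s[j]='a': π[1]=0 (border '')
j=2 s[j]='a': π[2]=0 (border '')
j=3 s[j]='b': π[3]=1 (border 'b')
j=4 s[j]='b': k: 1→0; π[4]=1 (border 'b')
j=5 s[j]='b': k: 1→0; π[5]=1 (border 'b')
j=6 s[j]='b': k: 1→0; π[6]=1 (border 'b')
j=7 s[j]='b': k: 1→0; π[7]=1 (border 'b')
j=8 s[j]='a': π[8]=2 (border 'ba')
j=9 s[j]='b': k: 2→0; π[9]=1 (border 'b')
j=10 s[j]='b': k: 1→0; π[10]=1 (border 'b')
j=11 s[j]='b': k: 1→0; π[11]=1 (border 'b')
j=12 s[j]='b': k: 1→0; π[12]=1 (border 'b')
j=13 s[j]='b': k: 1→0; π[13]=1 (border 'b')
j=14 s[j]='a': π[14]=2 (border 'ba')
j=15 s[j]='a': π[15]=3 (border 'baa')
j=16 s[j]='a': k: 3→0; π[16]=0 (border '')
j=17 s[j]='b': π[17]=1 (border 'b')
j=18 s[j]='a': π[18]=2 (border 'ba')
j=19 s[j]='a': π[19]=3 (border 'baa')
j=20 s[j]='a': k: 3→0; π[20]=0 (border '')
j=21 s[j]='b': π[21]=1 (border 'b')
j=22 s[j]='b': k: 1→0; π[22]=1 (border 'b')
j=23 s[j]='a': π[23]=2 (border 'ba')
j=24 s[j]='a': π[24]=3 (border 'baa')
j=25 s[j]='a': k: 3→0; π[25]=0 (border '')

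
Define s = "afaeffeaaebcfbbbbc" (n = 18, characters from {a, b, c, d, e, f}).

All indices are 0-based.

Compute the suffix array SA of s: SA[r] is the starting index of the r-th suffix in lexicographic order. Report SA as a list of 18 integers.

[7, 8, 2, 0, 13, 14, 15, 16, 10, 17, 11, 6, 9, 3, 1, 12, 5, 4]

rank | idx | suffix
   0 |   7 | aaebcfbbbbc
   1 |   8 | aebcfbbbbc
   2 |   2 | aeffeaaebcfbbbbc
   3 |   0 | afaeffeaaebcfbbbbc
   4 |  13 | bbbbc
   5 |  14 | bbbc
   6 |  15 | bbc
   7 |  16 | bc
   8 |  10 | bcfbbbbc
   9 |  17 | c
  10 |  11 | cfbbbbc
  11 |   6 | eaaebcfbbbbc
  12 |   9 | ebcfbbbbc
  13 |   3 | effeaaebcfbbbbc
  14 |   1 | faeffeaaebcfbbbbc
  15 |  12 | fbbbbc
  16 |   5 | feaaebcfbbbbc
  17 |   4 | ffeaaebcfbbbbc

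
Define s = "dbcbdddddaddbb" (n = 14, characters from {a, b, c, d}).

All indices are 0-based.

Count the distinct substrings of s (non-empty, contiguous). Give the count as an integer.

87

rank→(start, suffix):
  0 → (9, 'addbb')
  1 → (13, 'b')
  2 → (12, 'bb')
  3 → (1, 'bcbdddddaddbb')
  4 → (3, 'bdddddaddbb')
  5 → (2, 'cbdddddaddbb')
  6 → (8, 'daddbb')
  7 → (11, 'dbb')
  8 → (0, 'dbcbdddddaddbb')
  9 → (7, 'ddaddbb')
  10 → (10, 'ddbb')
  11 → (6, 'dddaddbb')
  12 → (5, 'ddddaddbb')
  13 → (4, 'dddddaddbb')

SA = [9, 13, 12, 1, 3, 2, 8, 11, 0, 7, 10, 6, 5, 4]
[i] adj suffixes → lcp
  [1] 9/13 → 0 ('')
  [2] 13/12 → 1 ('b')
  [3] 12/1 → 1 ('b')
  [4] 1/3 → 1 ('b')
  [5] 3/2 → 0 ('')
  [6] 2/8 → 0 ('')
  [7] 8/11 → 1 ('d')
  [8] 11/0 → 2 ('db')
  [9] 0/7 → 1 ('d')
  [10] 7/10 → 2 ('dd')
  [11] 10/6 → 2 ('dd')
  [12] 6/5 → 3 ('ddd')
  [13] 5/4 → 4 ('dddd')

n(n+1)/2 = 14·15/2 = 105
Σ LCP = 0 + 0 + 1 + 1 + 1 + 0 + 0 + 1 + 2 + 1 + 2 + 2 + 3 + 4 = 18
distinct = 105 − 18 = 87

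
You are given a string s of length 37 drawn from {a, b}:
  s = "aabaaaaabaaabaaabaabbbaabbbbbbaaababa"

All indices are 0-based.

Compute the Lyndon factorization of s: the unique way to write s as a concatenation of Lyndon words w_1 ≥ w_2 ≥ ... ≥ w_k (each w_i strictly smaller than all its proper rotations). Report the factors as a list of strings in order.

emit factor 1: 'aab' (i=0, period=3)
emit factor 2: 'aaaaabaaabaaabaabbbaabbbbbbaaabab' (i=3, period=33)
emit factor 3: 'a' (i=36, period=1)

["aab", "aaaaabaaabaaabaabbbaabbbbbbaaabab", "a"]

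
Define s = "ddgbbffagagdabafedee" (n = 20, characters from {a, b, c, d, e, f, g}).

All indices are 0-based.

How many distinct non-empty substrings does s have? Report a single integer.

rank→(start, suffix):
  0 → (12, 'abafedee')
  1 → (14, 'afedee')
  2 → (7, 'agagdabafedee')
  3 → (9, 'agdabafedee')
  4 → (13, 'bafedee')
  5 → (3, 'bbffagagdabafedee')
  6 → (4, 'bffagagdabafedee')
  7 → (11, 'dabafedee')
  8 → (0, 'ddgbbffagagdabafedee')
  9 → (17, 'dee')
  10 → (1, 'dgbbffagagdabafedee')
  11 → (19, 'e')
  12 → (16, 'edee')
  13 → (18, 'ee')
  14 → (6, 'fagagdabafedee')
  15 → (15, 'fedee')
  16 → (5, 'ffagagdabafedee')
  17 → (8, 'gagdabafedee')
  18 → (2, 'gbbffagagdabafedee')
  19 → (10, 'gdabafedee')

SA = [12, 14, 7, 9, 13, 3, 4, 11, 0, 17, 1, 19, 16, 18, 6, 15, 5, 8, 2, 10]
[i] adj suffixes → lcp
  [1] 12/14 → 1 ('a')
  [2] 14/7 → 1 ('a')
  [3] 7/9 → 2 ('ag')
  [4] 9/13 → 0 ('')
  [5] 13/3 → 1 ('b')
  [6] 3/4 → 1 ('b')
  [7] 4/11 → 0 ('')
  [8] 11/0 → 1 ('d')
  [9] 0/17 → 1 ('d')
  [10] 17/1 → 1 ('d')
  [11] 1/19 → 0 ('')
  [12] 19/16 → 1 ('e')
  [13] 16/18 → 1 ('e')
  [14] 18/6 → 0 ('')
  [15] 6/15 → 1 ('f')
  [16] 15/5 → 1 ('f')
  [17] 5/8 → 0 ('')
  [18] 8/2 → 1 ('g')
  [19] 2/10 → 1 ('g')

n(n+1)/2 = 20·21/2 = 210
Σ LCP = 0 + 1 + 1 + 2 + 0 + 1 + 1 + 0 + 1 + 1 + 1 + 0 + 1 + 1 + 0 + 1 + 1 + 0 + 1 + 1 = 15
distinct = 210 − 15 = 195

195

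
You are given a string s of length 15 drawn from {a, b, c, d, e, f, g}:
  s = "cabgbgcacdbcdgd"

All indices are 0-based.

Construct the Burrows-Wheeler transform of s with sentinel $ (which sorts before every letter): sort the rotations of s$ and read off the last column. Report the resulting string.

rank  rotation          last
    0  $cabgbgcacdbcdgd  d
    1  abgbgcacdbcdgd$c  c
    2  acdbcdgd$cabgbgc  c
    3  bcdgd$cabgbgcacd  d
    4  bgbgcacdbcdgd$ca  a
    5  bgcacdbcdgd$cabg  g
    6  cabgbgcacdbcdgd$  $
    7  cacdbcdgd$cabgbg  g
    8  cdbcdgd$cabgbgca  a
    9  cdgd$cabgbgcacdb  b
   10  d$cabgbgcacdbcdg  g
   11  dbcdgd$cabgbgcac  c
   12  dgd$cabgbgcacdbc  c
   13  gbgcacdbcdgd$cab  b
   14  gcacdbcdgd$cabgb  b
   15  gd$cabgbgcacdbcd  d

dccdag$gabgccbbd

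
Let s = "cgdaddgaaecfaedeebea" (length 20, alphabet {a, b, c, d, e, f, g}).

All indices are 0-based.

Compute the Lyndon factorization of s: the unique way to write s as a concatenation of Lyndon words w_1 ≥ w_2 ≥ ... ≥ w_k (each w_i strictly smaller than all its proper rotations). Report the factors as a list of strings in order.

emit factor 1: 'cgd' (i=0, period=3)
emit factor 2: 'addg' (i=3, period=4)
emit factor 3: 'aaecfaedeebe' (i=7, period=12)
emit factor 4: 'a' (i=19, period=1)

["cgd", "addg", "aaecfaedeebe", "a"]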